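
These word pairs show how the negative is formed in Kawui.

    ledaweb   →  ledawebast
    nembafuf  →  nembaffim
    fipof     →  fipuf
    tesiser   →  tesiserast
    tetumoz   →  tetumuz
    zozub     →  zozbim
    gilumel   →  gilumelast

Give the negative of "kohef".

kohefast

fipof and nembafuf both end in -f yet inflect differently (fipuf, nembaffim), so the final letter is not what conditions the rule; the last vowel is.
"kohef" has last vowel 'e'. The stems whose last vowel is 'e' (ledaweb → ledawebast, gilumel → gilumelast, tesiser → tesiserast) add -ast.
The other patterns: stems whose last vowel is 'o' change the last vowel to 'u'; stems whose last vowel is 'u' delete the last vowel and add -im.
So kohef → kohefast.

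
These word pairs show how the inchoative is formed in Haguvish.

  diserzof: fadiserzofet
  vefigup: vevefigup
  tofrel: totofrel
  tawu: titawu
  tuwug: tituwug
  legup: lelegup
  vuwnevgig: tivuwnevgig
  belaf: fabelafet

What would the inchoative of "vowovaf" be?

favowovafet

legup and tawu both have last vowel 'u' yet inflect differently (lelegup, titawu), so the last vowel is not what conditions the rule; the final letter is.
"vowovaf" ends in -f. The stems ending in -f (diserzof → fadiserzofet, belaf → fabelafet) add fa- … -et around the stem.
The other patterns: stems ending in -l or -p repeat the first consonant+vowel as a prefix; stems ending in -g or -u add the prefix ti-.
So vowovaf → favowovafet.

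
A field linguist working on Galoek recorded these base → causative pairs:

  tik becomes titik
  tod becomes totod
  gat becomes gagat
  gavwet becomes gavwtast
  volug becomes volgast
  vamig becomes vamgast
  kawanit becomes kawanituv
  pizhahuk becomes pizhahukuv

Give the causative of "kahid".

kahdast

gat and gavwet both end in -t yet inflect differently (gagat, gavwtast), so the final letter is not what conditions the rule; the number of vowels is.
"kahid" has 2 vowels. The stems with 2 vowels (gavwet → gavwtast, volug → volgast, vamig → vamgast) delete the last vowel and add -ast.
The other patterns: stems with 1 vowel repeat the first consonant+vowel as a prefix; stems with 3 vowels add -uv.
So kahid → kahdast.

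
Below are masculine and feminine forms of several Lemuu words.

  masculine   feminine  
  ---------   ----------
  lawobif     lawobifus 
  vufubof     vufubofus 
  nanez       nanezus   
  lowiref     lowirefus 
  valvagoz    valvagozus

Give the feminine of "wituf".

witufus

Every pair shown (lawobif → lawobifus, vufubof → vufubofus, nanez → nanezus, …) follows the same rule: add -us.
So wituf → witufus.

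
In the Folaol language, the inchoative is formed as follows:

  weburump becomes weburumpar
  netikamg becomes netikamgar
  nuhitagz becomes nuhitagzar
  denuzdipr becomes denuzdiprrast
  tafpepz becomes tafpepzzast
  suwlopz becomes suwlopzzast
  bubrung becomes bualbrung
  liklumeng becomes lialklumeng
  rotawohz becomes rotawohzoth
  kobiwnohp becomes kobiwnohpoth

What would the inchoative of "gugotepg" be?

nuhitagz and tafpepz both end in -z yet inflect differently (nuhitagzar, tafpepzzast), so the final letter is not what conditions the rule; the second-to-last letter is.
"gugotepg" has second-to-last letter 'p'. The stems whose second-to-last letter is 'p' (denuzdipr → denuzdiprrast, tafpepz → tafpepzzast, suwlopz → suwlopzzast) double the final consonant and add -ast.
The other patterns: stems whose second-to-last letter is 'g' or 'm' add -ar; stems whose second-to-last letter is 'n' insert -al- after the first vowel; stems whose second-to-last letter is 'h' add -oth.
So gugotepg → gugotepggast.

gugotepggast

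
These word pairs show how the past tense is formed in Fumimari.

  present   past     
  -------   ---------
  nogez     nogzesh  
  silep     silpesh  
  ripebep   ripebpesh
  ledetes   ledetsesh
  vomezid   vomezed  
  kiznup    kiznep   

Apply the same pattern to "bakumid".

bakumed

silep and kiznup both end in -p yet inflect differently (silpesh, kiznep), so the final letter is not what conditions the rule; the last vowel is.
"bakumid" has last vowel 'i'. The one such stem in the data (vomezid → vomezed) changes the last vowel to 'e' (as does kiznup), so the same rule applies.
So bakumid → bakumed.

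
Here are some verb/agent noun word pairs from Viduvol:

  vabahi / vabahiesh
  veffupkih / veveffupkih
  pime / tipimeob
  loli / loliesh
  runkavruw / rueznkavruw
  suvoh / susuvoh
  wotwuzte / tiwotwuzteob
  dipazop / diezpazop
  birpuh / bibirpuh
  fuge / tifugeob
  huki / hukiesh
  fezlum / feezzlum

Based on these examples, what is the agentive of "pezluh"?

pepezluh

loli and veffupkih both have last vowel 'i' yet inflect differently (loliesh, veveffupkih), so the last vowel is not what conditions the rule; the final letter is.
"pezluh" ends in -h. The stems ending in -h (veffupkih → veveffupkih, birpuh → bibirpuh, suvoh → susuvoh) repeat the first consonant+vowel as a prefix.
So pezluh → pepezluh.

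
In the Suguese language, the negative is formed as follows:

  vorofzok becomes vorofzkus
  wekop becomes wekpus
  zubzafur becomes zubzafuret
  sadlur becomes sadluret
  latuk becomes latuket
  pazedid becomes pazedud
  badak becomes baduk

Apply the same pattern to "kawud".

kawudet

vorofzok and latuk both end in -k yet inflect differently (vorofzkus, latuket), so the final letter is not what conditions the rule; the last vowel is.
"kawud" has last vowel 'u'. The stems whose last vowel is 'u' (zubzafur → zubzafuret, sadlur → sadluret, latuk → latuket) add -et.
The other patterns: stems whose last vowel is 'o' delete the last vowel and add -us; stems whose last vowel is 'a' or 'i' change the last vowel to 'u'.
So kawud → kawudet.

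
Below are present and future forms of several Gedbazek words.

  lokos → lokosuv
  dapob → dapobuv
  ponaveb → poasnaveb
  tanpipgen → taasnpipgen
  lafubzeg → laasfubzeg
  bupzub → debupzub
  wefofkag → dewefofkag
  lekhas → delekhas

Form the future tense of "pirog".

dapob and ponaveb both end in -b yet inflect differently (dapobuv, poasnaveb), so the final letter is not what conditions the rule; the last vowel is.
"pirog" has last vowel 'o'. The stems whose last vowel is 'o' (lokos → lokosuv, dapob → dapobuv) add -uv.
The other patterns: stems whose last vowel is 'e' insert -as- after the first vowel; stems whose last vowel is 'a' or 'u' add the prefix de-.
So pirog → piroguv.

piroguv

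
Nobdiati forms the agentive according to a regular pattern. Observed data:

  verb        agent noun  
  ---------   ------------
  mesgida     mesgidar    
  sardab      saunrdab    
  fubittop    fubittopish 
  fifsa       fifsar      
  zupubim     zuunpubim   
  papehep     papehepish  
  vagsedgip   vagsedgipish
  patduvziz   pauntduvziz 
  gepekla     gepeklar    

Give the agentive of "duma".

vagsedgip and patduvziz both have last vowel 'i' yet inflect differently (vagsedgipish, pauntduvziz), so the last vowel is not what conditions the rule; the final letter is.
"duma" ends in -a. The stems ending in -a (fifsa → fifsar, gepekla → gepeklar, mesgida → mesgidar) drop the final letter and add -ar.
So duma → dumar.

dumar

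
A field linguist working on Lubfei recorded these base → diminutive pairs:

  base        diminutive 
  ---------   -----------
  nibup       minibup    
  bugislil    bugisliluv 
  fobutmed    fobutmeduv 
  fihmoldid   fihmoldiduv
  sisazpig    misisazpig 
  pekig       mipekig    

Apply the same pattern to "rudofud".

pekig and fihmoldid both have last vowel 'i' yet inflect differently (mipekig, fihmoldiduv), so the last vowel is not what conditions the rule; the final letter is.
"rudofud" ends in -d. The stems ending in -d (fihmoldid → fihmoldiduv, fobutmed → fobutmeduv) add -uv.
So rudofud → rudofuduv.

rudofuduv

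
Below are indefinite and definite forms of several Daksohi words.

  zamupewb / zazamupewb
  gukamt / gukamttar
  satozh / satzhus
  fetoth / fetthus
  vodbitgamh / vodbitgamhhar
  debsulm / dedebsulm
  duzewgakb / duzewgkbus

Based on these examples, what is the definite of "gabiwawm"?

vodbitgamh and satozh both end in -h yet inflect differently (vodbitgamhhar, satzhus), so the final letter is not what conditions the rule; the second-to-last letter is.
"gabiwawm" has second-to-last letter 'w'. The one such stem in the data (zamupewb → zazamupewb) repeats the first consonant+vowel as a prefix (as does debsulm), so the same rule applies.
So gabiwawm → gagabiwawm.

gagabiwawm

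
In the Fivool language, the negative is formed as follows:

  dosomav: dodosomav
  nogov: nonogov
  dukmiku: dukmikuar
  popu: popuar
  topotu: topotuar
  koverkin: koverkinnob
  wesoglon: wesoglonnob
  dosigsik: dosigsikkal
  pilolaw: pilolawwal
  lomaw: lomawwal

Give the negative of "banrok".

banrokkal

nogov and wesoglon both have last vowel 'o' yet inflect differently (nonogov, wesoglonnob), so the last vowel is not what conditions the rule; the final letter is.
"banrok" ends in -k. The one such stem in the data (dosigsik → dosigsikkal) doubles the final consonant and adds -al (as do pilolaw, lomaw), so the same rule applies.
The other patterns: stems ending in -v repeat the first consonant+vowel as a prefix; stems ending in -u add -ar; stems ending in -n double the final consonant and add -ob.
So banrok → banrokkal.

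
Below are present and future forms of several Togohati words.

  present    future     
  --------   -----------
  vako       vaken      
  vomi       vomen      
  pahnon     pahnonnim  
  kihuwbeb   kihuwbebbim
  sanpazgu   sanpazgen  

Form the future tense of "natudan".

natudannim

pahnon and vako both have last vowel 'o' yet inflect differently (pahnonnim, vaken), so the last vowel is not what conditions the rule; whether the stem ends in a vowel or a consonant is.
"natudan" ends in a consonant. The stems ending in a consonant (pahnon → pahnonnim, kihuwbeb → kihuwbebbim) double the final consonant and add -im.
The other pattern: stems ending in a vowel drop the final letter and add -en.
So natudan → natudannim.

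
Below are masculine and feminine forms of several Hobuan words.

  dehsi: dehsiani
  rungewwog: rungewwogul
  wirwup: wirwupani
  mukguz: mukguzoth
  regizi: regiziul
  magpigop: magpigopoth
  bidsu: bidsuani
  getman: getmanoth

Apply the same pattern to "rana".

"rana" begins with r-. The stems beginning with r- (rungewwog → rungewwogul, regizi → regiziul) add -ul.
So rana → ranaul.

ranaul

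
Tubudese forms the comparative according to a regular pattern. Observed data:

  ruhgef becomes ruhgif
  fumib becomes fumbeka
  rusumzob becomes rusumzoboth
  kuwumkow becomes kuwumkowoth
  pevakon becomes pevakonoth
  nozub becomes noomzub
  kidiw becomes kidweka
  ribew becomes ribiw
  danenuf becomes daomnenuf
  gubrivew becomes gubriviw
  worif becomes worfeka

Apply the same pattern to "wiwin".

wiwneka

rusumzob and nozub both end in -b yet inflect differently (rusumzoboth, noomzub), so the final letter is not what conditions the rule; the last vowel is.
"wiwin" has last vowel 'i'. The stems whose last vowel is 'i' (fumib → fumbeka, kidiw → kidweka, worif → worfeka) delete the last vowel and add -eka.
So wiwin → wiwneka.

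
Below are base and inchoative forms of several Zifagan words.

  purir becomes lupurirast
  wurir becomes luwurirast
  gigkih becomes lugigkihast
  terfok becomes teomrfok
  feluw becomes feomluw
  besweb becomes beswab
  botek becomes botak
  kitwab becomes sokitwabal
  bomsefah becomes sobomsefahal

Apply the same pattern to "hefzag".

sohefzagal

terfok and botek both end in -k yet inflect differently (teomrfok, botak), so the final letter is not what conditions the rule; the last vowel is.
"hefzag" has last vowel 'a'. The stems whose last vowel is 'a' (kitwab → sokitwabal, bomsefah → sobomsefahal) add so- … -al around the stem.
The other patterns: stems whose last vowel is 'i' add lu- … -ast around the stem; stems whose last vowel is 'o' or 'u' insert -om- after the first vowel; stems whose last vowel is 'e' change the last vowel to 'a'.
So hefzag → sohefzagal.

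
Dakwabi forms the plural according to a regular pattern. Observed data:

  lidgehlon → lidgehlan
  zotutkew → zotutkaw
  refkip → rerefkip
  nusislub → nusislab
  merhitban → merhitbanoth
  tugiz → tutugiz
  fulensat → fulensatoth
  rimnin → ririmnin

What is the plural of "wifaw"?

wifawoth

"wifaw" has last vowel 'a'. The stems whose last vowel is 'a' (fulensat → fulensatoth, merhitban → merhitbanoth) add -oth.
The other patterns: stems whose last vowel is 'i' repeat the first consonant+vowel as a prefix; stems whose last vowel is 'e', 'o' or 'u' change the last vowel to 'a'.
So wifaw → wifawoth.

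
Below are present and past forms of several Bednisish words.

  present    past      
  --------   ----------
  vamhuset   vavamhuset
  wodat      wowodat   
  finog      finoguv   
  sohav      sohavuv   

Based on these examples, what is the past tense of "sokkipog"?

sokkipoguv

wodat and sohav both have last vowel 'a' yet inflect differently (wowodat, sohavuv), so the last vowel is not what conditions the rule; the final letter is.
"sokkipog" ends in -g. The one such stem in the data (finog → finoguv) adds -uv, so the same rule applies.
The other pattern: stems ending in -t repeat the first consonant+vowel as a prefix.
So sokkipog → sokkipoguv.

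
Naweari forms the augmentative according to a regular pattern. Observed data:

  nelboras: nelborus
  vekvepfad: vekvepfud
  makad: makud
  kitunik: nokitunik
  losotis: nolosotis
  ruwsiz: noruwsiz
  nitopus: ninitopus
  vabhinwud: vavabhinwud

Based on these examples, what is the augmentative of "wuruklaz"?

"wuruklaz" has last vowel 'a'. The stems whose last vowel is 'a' (nelboras → nelborus, vekvepfad → vekvepfud, makad → makud) change the last vowel to 'u'.
So wuruklaz → wurukluz.

wurukluz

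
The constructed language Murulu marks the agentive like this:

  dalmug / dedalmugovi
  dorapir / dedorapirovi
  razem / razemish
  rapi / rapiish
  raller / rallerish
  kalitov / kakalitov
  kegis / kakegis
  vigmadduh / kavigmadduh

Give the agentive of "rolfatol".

dorapir and raller both end in -r yet inflect differently (dedorapirovi, rallerish), so the final letter is not what conditions the rule; the first letter is.
"rolfatol" begins with r-. The stems beginning with r- (razem → razemish, rapi → rapiish, raller → rallerish) add -ish.
So rolfatol → rolfatolish.

rolfatolish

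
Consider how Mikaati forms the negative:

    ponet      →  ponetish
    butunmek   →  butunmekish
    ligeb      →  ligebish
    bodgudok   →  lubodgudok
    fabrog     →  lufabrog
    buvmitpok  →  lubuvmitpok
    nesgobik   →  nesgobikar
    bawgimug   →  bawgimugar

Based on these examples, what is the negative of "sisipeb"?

sisipebish

"sisipeb" has last vowel 'e'. The stems whose last vowel is 'e' (ponet → ponetish, butunmek → butunmekish, ligeb → ligebish) add -ish.
The other patterns: stems whose last vowel is 'o' add the prefix lu-; stems whose last vowel is 'i' or 'u' add -ar.
So sisipeb → sisipebish.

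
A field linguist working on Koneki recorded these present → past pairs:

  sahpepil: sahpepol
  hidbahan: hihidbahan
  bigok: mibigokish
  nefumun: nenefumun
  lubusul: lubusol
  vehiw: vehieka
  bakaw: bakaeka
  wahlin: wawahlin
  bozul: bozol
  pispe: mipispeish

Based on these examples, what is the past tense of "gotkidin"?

gogotkidin

vehiw and wahlin both have last vowel 'i' yet inflect differently (vehieka, wawahlin), so the last vowel is not what conditions the rule; the final letter is.
"gotkidin" ends in -n. The stems ending in -n (wahlin → wawahlin, hidbahan → hihidbahan, nefumun → nenefumun) repeat the first consonant+vowel as a prefix.
The other patterns: stems ending in -w drop the final letter and add -eka; stems ending in -l change the last vowel to 'o'; stems ending in -e or -k add mi- … -ish around the stem.
So gotkidin → gogotkidin.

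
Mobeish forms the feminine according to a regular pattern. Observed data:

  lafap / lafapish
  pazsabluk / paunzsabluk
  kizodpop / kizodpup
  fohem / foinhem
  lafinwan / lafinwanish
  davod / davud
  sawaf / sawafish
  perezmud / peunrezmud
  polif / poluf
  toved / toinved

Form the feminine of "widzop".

"widzop" has last vowel 'o'. The stems whose last vowel is 'o' (davod → davud, kizodpop → kizodpup) change the last vowel to 'u'.
The other patterns: stems whose last vowel is 'e' insert -in- after the first vowel; stems whose last vowel is 'a' add -ish; stems whose last vowel is 'u' insert -un- after the first vowel.
So widzop → widzup.

widzup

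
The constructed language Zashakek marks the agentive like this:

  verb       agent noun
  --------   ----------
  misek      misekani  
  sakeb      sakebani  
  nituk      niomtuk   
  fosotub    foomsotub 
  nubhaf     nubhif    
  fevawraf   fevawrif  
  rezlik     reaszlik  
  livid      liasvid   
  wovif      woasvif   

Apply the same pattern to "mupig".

misek and nituk both end in -k yet inflect differently (misekani, niomtuk), so the final letter is not what conditions the rule; the last vowel is.
"mupig" has last vowel 'i'. The stems whose last vowel is 'i' (rezlik → reaszlik, livid → liasvid, wovif → woasvif) insert -as- after the first vowel.
So mupig → muaspig.

muaspig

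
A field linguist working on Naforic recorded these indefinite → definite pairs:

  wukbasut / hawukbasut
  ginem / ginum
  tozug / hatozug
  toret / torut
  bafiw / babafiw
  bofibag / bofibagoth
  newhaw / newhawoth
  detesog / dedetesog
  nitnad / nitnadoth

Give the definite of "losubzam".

toret and wukbasut both end in -t yet inflect differently (torut, hawukbasut), so the final letter is not what conditions the rule; the last vowel is.
"losubzam" has last vowel 'a'. The stems whose last vowel is 'a' (bofibag → bofibagoth, newhaw → newhawoth, nitnad → nitnadoth) add -oth.
So losubzam → losubzamoth.

losubzamoth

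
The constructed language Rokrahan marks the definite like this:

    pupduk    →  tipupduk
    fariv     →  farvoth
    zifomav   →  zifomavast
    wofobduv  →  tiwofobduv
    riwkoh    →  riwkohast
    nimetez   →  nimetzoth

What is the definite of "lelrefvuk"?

wofobduv and fariv both end in -v yet inflect differently (tiwofobduv, farvoth), so the final letter is not what conditions the rule; the last vowel is.
"lelrefvuk" has last vowel 'u'. The stems whose last vowel is 'u' (pupduk → tipupduk, wofobduv → tiwofobduv) add the prefix ti-.
So lelrefvuk → tilelrefvuk.

tilelrefvuk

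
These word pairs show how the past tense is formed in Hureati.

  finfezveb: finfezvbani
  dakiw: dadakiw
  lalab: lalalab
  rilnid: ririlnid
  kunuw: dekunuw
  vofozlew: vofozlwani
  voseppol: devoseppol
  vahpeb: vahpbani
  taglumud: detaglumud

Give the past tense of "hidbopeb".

"hidbopeb" has last vowel 'e'. The stems whose last vowel is 'e' (vahpeb → vahpbani, vofozlew → vofozlwani, finfezveb → finfezvbani) delete the last vowel and add -ani.
The other patterns: stems whose last vowel is 'a' or 'i' repeat the first consonant+vowel as a prefix; stems whose last vowel is 'o' or 'u' add the prefix de-.
So hidbopeb → hidbopbani.

hidbopbani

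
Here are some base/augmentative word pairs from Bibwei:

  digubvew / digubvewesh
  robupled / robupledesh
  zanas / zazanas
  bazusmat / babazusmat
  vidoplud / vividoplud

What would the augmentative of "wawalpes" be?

"wawalpes" has last vowel 'e'. The stems whose last vowel is 'e' (digubvew → digubvewesh, robupled → robupledesh) add -esh.
So wawalpes → wawalpesesh.

wawalpesesh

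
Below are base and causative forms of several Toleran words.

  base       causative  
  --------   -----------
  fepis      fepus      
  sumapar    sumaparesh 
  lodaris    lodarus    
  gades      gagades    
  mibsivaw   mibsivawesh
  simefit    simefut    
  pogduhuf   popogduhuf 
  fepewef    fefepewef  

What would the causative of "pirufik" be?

gades and lodaris both end in -s yet inflect differently (gagades, lodarus), so the final letter is not what conditions the rule; the last vowel is.
"pirufik" has last vowel 'i'. The stems whose last vowel is 'i' (simefit → simefut, lodaris → lodarus, fepis → fepus) change the last vowel to 'u'.
So pirufik → pirufuk.

pirufuk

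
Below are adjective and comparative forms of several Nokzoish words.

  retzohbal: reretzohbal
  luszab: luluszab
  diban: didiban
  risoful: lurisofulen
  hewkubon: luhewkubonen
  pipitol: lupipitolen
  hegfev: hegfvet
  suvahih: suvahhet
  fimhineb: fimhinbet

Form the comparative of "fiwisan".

fifiwisan

"fiwisan" has last vowel 'a'. The stems whose last vowel is 'a' (retzohbal → reretzohbal, luszab → luluszab, diban → didiban) repeat the first consonant+vowel as a prefix.
The other patterns: stems whose last vowel is 'o' or 'u' add lu- … -en around the stem; stems whose last vowel is 'e' or 'i' delete the last vowel and add -et.
So fiwisan → fifiwisan.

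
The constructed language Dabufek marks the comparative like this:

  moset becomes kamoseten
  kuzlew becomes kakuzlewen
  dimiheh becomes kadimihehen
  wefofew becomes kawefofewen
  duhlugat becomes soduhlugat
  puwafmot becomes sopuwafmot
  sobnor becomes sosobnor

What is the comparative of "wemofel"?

moset and duhlugat both end in -t yet inflect differently (kamoseten, soduhlugat), so the final letter is not what conditions the rule; the last vowel is.
"wemofel" has last vowel 'e'. The stems whose last vowel is 'e' (moset → kamoseten, kuzlew → kakuzlewen, dimiheh → kadimihehen) add ka- … -en around the stem.
The other pattern: stems whose last vowel is 'a' or 'o' add the prefix so-.
So wemofel → kawemofelen.

kawemofelen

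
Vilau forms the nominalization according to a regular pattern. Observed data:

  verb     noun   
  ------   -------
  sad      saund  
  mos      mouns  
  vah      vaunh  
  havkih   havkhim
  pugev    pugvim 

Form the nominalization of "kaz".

kaunz

"kaz" has 1 vowel. The stems with 1 vowel (sad → saund, mos → mouns, vah → vaunh) insert -un- after the first vowel.
So kaz → kaunz.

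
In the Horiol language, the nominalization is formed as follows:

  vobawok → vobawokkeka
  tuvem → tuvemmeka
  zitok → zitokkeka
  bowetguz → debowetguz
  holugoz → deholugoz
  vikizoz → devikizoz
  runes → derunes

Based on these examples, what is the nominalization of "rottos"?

derottos

vobawok and holugoz both have last vowel 'o' yet inflect differently (vobawokkeka, deholugoz), so the last vowel is not what conditions the rule; the final letter is.
"rottos" ends in -s. The one such stem in the data (runes → derunes) adds the prefix de-, so the same rule applies.
The other pattern: stems ending in -k or -m double the final consonant and add -eka.
So rottos → derottos.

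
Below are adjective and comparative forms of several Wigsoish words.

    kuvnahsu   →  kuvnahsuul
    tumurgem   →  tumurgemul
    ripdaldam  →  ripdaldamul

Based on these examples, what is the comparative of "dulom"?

dulomul

Every pair shown (kuvnahsu → kuvnahsuul, tumurgem → tumurgemul, ripdaldam → ripdaldamul) follows the same rule: add -ul.
So dulom → dulomul.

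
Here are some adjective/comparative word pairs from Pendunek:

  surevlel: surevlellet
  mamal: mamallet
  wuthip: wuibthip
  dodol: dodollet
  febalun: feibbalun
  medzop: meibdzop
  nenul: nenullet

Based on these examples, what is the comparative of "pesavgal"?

"pesavgal" ends in -l. The stems ending in -l (dodol → dodollet, nenul → nenullet, surevlel → surevlellet) double the final consonant and add -et.
So pesavgal → pesavgallet.

pesavgallet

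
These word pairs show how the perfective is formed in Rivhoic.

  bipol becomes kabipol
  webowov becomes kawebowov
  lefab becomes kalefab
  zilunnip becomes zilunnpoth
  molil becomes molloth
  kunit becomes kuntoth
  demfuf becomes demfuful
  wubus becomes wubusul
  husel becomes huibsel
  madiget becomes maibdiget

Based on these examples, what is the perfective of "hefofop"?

"hefofop" has last vowel 'o'. The stems whose last vowel is 'o' (bipol → kabipol, webowov → kawebowov) add the prefix ka-.
The other patterns: stems whose last vowel is 'i' delete the last vowel and add -oth; stems whose last vowel is 'u' add -ul; stems whose last vowel is 'e' insert -ib- after the first vowel.
So hefofop → kahefofop.

kahefofop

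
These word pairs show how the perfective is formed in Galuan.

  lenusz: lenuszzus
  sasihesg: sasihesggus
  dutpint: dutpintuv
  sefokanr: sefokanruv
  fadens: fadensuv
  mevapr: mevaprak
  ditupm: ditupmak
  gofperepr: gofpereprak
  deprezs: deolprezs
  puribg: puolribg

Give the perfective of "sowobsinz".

sowobsinzuv

sefokanr and mevapr both end in -r yet inflect differently (sefokanruv, mevaprak), so the final letter is not what conditions the rule; the second-to-last letter is.
"sowobsinz" has second-to-last letter 'n'. The stems whose second-to-last letter is 'n' (dutpint → dutpintuv, sefokanr → sefokanruv, fadens → fadensuv) add -uv.
The other patterns: stems whose second-to-last letter is 's' double the final consonant and add -us; stems whose second-to-last letter is 'p' add -ak; stems whose second-to-last letter is 'b' or 'z' insert -ol- after the first vowel.
So sowobsinz → sowobsinzuv.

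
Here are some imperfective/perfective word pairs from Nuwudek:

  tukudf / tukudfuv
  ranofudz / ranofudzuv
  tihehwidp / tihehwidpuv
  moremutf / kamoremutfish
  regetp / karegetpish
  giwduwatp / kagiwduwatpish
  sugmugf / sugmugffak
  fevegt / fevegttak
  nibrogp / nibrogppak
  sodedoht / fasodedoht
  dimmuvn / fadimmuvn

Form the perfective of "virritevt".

favirritevt

"virritevt" has second-to-last letter 'v'. The one such stem in the data (dimmuvn → fadimmuvn) adds the prefix fa-, so the same rule applies.
So virritevt → favirritevt.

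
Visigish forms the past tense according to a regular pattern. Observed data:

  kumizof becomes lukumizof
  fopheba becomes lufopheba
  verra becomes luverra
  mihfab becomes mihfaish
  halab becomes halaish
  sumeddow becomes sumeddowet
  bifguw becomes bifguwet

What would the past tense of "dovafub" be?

fopheba and mihfab both have last vowel 'a' yet inflect differently (lufopheba, mihfaish), so the last vowel is not what conditions the rule; the final letter is.
"dovafub" ends in -b. The stems ending in -b (mihfab → mihfaish, halab → halaish) drop the final letter and add -ish.
So dovafub → dovafuish.

dovafuish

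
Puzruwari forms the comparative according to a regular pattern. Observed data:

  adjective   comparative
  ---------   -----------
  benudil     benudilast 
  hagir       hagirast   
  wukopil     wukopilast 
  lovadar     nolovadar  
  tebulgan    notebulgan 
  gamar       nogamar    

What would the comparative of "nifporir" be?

"nifporir" has last vowel 'i'. The stems whose last vowel is 'i' (benudil → benudilast, hagir → hagirast, wukopil → wukopilast) add -ast.
So nifporir → nifporirast.

nifporirast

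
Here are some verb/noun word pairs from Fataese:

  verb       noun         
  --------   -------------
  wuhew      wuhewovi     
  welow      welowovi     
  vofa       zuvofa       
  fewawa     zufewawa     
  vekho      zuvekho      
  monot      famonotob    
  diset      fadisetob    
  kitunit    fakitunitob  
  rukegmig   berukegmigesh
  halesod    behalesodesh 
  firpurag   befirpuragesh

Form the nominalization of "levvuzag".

belevvuzagesh

welow and vekho both have last vowel 'o' yet inflect differently (welowovi, zuvekho), so the last vowel is not what conditions the rule; the final letter is.
"levvuzag" ends in -g. The stems ending in -g (rukegmig → berukegmigesh, firpurag → befirpuragesh) add be- … -esh around the stem.
The other patterns: stems ending in -w add -ovi; stems ending in -a or -o add the prefix zu-; stems ending in -t add fa- … -ob around the stem.
So levvuzag → belevvuzagesh.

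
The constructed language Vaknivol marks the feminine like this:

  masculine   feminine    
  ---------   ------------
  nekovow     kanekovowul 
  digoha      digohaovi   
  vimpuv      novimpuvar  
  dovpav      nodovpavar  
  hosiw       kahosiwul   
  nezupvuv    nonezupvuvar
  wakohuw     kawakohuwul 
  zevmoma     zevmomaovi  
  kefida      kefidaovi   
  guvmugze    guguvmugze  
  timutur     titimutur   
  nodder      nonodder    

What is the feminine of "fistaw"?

kafistawul

"fistaw" ends in -w. The stems ending in -w (hosiw → kahosiwul, nekovow → kanekovowul, wakohuw → kawakohuwul) add ka- … -ul around the stem.
The other patterns: stems ending in -v add no- … -ar around the stem; stems ending in -a add -ovi; stems ending in -e or -r repeat the first consonant+vowel as a prefix.
So fistaw → kafistawul.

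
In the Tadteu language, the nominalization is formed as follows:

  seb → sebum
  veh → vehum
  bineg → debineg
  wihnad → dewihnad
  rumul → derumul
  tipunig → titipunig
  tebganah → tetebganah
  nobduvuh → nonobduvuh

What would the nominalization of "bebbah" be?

debebbah

"bebbah" has 2 vowels. The stems with 2 vowels (bineg → debineg, wihnad → dewihnad, rumul → derumul) add the prefix de-.
So bebbah → debebbah.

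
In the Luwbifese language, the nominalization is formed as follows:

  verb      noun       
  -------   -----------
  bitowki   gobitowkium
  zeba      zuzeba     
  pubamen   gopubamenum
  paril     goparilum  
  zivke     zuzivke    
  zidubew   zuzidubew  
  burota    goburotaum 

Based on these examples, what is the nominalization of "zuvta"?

"zuvta" begins with z-. The stems beginning with z- (zeba → zuzeba, zidubew → zuzidubew, zivke → zuzivke) add the prefix zu-.
So zuvta → zuzuvta.

zuzuvta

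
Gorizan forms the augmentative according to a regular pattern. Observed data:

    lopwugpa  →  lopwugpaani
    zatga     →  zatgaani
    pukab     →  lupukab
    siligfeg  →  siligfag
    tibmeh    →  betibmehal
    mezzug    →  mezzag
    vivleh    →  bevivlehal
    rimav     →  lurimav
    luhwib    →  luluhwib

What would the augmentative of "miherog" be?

miherag

zatga and pukab both have last vowel 'a' yet inflect differently (zatgaani, lupukab), so the last vowel is not what conditions the rule; the final letter is.
"miherog" ends in -g. The stems ending in -g (siligfeg → siligfag, mezzug → mezzag) change the last vowel to 'a'.
The other patterns: stems ending in -a add -ani; stems ending in -b or -v add the prefix lu-; stems ending in -h add be- … -al around the stem.
So miherog → miherag.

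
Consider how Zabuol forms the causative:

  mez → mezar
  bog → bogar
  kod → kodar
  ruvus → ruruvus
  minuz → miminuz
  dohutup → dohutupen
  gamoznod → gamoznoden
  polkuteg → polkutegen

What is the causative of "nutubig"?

nutubigen

mez and minuz both end in -z yet inflect differently (mezar, miminuz), so the final letter is not what conditions the rule; the number of vowels is.
"nutubig" has 3 vowels. The stems with 3 vowels (dohutup → dohutupen, gamoznod → gamoznoden, polkuteg → polkutegen) add -en.
The other patterns: stems with 1 vowel add -ar; stems with 2 vowels repeat the first consonant+vowel as a prefix.
So nutubig → nutubigen.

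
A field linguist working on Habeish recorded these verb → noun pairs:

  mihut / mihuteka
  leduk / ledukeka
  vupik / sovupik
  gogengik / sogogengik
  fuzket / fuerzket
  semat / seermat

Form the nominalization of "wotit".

semat and mihut both end in -t yet inflect differently (seermat, mihuteka), so the final letter is not what conditions the rule; the last vowel is.
"wotit" has last vowel 'i'. The stems whose last vowel is 'i' (vupik → sovupik, gogengik → sogogengik) add the prefix so-.
The other patterns: stems whose last vowel is 'a' or 'e' insert -er- after the first vowel; stems whose last vowel is 'u' add -eka.
So wotit → sowotit.

sowotit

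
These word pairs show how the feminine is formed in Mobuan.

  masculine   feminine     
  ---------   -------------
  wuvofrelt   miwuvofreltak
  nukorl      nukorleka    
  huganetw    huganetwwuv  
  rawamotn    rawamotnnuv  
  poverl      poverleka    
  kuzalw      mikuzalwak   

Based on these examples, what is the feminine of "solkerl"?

solkerleka

huganetw and kuzalw both end in -w yet inflect differently (huganetwwuv, mikuzalwak), so the final letter is not what conditions the rule; the second-to-last letter is.
"solkerl" has second-to-last letter 'r'. The stems whose second-to-last letter is 'r' (poverl → poverleka, nukorl → nukorleka) add -eka.
So solkerl → solkerleka.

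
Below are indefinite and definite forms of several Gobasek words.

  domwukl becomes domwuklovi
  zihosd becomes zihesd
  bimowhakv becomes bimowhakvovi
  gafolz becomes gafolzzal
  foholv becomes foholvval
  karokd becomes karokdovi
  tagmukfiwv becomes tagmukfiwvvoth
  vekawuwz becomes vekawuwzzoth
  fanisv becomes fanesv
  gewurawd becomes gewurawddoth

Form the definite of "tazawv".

bimowhakv and tagmukfiwv both end in -v yet inflect differently (bimowhakvovi, tagmukfiwvvoth), so the final letter is not what conditions the rule; the second-to-last letter is.
"tazawv" has second-to-last letter 'w'. The stems whose second-to-last letter is 'w' (vekawuwz → vekawuwzzoth, tagmukfiwv → tagmukfiwvvoth, gewurawd → gewurawddoth) double the final consonant and add -oth.
So tazawv → tazawvvoth.

tazawvvoth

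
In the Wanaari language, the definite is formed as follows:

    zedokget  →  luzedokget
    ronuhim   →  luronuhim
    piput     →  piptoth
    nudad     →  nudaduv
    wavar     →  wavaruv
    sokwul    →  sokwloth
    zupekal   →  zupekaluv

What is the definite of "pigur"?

zupekal and sokwul both end in -l yet inflect differently (zupekaluv, sokwloth), so the final letter is not what conditions the rule; the last vowel is.
"pigur" has last vowel 'u'. The stems whose last vowel is 'u' (piput → piptoth, sokwul → sokwloth) delete the last vowel and add -oth.
The other patterns: stems whose last vowel is 'a' add -uv; stems whose last vowel is 'e' or 'i' add the prefix lu-.
So pigur → pigroth.

pigroth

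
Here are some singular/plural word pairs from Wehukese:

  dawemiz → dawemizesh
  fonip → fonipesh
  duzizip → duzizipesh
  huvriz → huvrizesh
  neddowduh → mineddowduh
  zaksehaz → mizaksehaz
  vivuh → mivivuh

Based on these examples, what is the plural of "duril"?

durilesh

huvriz and zaksehaz both end in -z yet inflect differently (huvrizesh, mizaksehaz), so the final letter is not what conditions the rule; the last vowel is.
"duril" has last vowel 'i'. The stems whose last vowel is 'i' (huvriz → huvrizesh, dawemiz → dawemizesh, duzizip → duzizipesh) add -esh.
The other pattern: stems whose last vowel is 'a' or 'u' add the prefix mi-.
So duril → durilesh.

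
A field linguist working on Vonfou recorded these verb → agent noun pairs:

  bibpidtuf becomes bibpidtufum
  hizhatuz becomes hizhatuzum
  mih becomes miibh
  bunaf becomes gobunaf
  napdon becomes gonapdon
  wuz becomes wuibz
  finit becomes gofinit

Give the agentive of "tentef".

gotentef

wuz and hizhatuz both end in -z yet inflect differently (wuibz, hizhatuzum), so the final letter is not what conditions the rule; the number of vowels is.
"tentef" has 2 vowels. The stems with 2 vowels (finit → gofinit, bunaf → gobunaf, napdon → gonapdon) add the prefix go-.
The other patterns: stems with 1 vowel insert -ib- after the first vowel; stems with 3 vowels add -um.
So tentef → gotentef.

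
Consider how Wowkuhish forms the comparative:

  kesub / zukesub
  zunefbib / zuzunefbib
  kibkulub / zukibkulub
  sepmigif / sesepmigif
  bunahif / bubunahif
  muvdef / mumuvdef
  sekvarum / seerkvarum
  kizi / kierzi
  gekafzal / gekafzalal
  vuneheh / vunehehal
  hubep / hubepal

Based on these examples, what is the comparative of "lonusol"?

lonusolal

"lonusol" ends in -l. The one such stem in the data (gekafzal → gekafzalal) adds -al, so the same rule applies.
The other patterns: stems ending in -b add the prefix zu-; stems ending in -f repeat the first consonant+vowel as a prefix; stems ending in -i or -m insert -er- after the first vowel.
So lonusol → lonusolal.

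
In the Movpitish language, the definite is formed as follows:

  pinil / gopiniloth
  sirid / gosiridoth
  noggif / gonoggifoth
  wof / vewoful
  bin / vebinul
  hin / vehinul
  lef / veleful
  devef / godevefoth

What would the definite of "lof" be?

wof and noggif both end in -f yet inflect differently (vewoful, gonoggifoth), so the final letter is not what conditions the rule; the number of vowels is.
"lof" has 1 vowel. The stems with 1 vowel (wof → vewoful, bin → vebinul, lef → veleful) add ve- … -ul around the stem.
So lof → veloful.

veloful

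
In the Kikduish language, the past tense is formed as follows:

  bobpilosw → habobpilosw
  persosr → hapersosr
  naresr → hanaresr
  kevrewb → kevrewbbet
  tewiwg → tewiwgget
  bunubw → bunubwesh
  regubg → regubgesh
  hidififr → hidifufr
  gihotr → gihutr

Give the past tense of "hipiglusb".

hahipiglusb

"hipiglusb" has second-to-last letter 's'. The stems whose second-to-last letter is 's' (bobpilosw → habobpilosw, persosr → hapersosr, naresr → hanaresr) add the prefix ha-.
So hipiglusb → hahipiglusb.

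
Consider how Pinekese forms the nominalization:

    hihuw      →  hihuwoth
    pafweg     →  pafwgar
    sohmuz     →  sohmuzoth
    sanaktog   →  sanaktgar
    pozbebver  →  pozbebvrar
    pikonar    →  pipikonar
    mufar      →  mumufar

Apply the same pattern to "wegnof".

wegnfar

mufar and pozbebver both end in -r yet inflect differently (mumufar, pozbebvrar), so the final letter is not what conditions the rule; the last vowel is.
"wegnof" has last vowel 'o'. The one such stem in the data (sanaktog → sanaktgar) deletes the last vowel and adds -ar (as do pafweg, pozbebver), so the same rule applies.
So wegnof → wegnfar.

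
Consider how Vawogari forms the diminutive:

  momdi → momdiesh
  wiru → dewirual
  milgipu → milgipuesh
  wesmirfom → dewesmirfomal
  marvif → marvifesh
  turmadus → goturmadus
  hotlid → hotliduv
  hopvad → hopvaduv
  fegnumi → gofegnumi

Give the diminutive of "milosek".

milosekesh

milgipu and wiru both end in -u yet inflect differently (milgipuesh, dewirual), so the final letter is not what conditions the rule; the first letter is.
"milosek" begins with m-. The stems beginning with m- (momdi → momdiesh, milgipu → milgipuesh, marvif → marvifesh) add -esh.
So milosek → milosekesh.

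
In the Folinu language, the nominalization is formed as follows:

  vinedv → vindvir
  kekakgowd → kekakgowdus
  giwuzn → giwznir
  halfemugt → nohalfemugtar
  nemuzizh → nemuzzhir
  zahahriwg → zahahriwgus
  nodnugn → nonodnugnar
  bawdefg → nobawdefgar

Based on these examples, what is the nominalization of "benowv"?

giwuzn and nodnugn both end in -n yet inflect differently (giwznir, nonodnugnar), so the final letter is not what conditions the rule; the second-to-last letter is.
"benowv" has second-to-last letter 'w'. The stems whose second-to-last letter is 'w' (kekakgowd → kekakgowdus, zahahriwg → zahahriwgus) add -us.
The other patterns: stems whose second-to-last letter is 'd' or 'z' delete the last vowel and add -ir; stems whose second-to-last letter is 'f' or 'g' add no- … -ar around the stem.
So benowv → benowvus.

benowvus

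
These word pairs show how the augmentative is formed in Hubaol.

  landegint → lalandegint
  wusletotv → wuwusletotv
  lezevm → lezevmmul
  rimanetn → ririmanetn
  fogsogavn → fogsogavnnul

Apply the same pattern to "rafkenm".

"rafkenm" has second-to-last letter 'n'. The one such stem in the data (landegint → lalandegint) repeats the first consonant+vowel as a prefix (as do wusletotv, rimanetn), so the same rule applies.
The other pattern: stems whose second-to-last letter is 'v' double the final consonant and add -ul.
So rafkenm → rarafkenm.

rarafkenm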